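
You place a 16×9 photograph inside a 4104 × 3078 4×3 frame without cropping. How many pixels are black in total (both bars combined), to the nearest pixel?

3158028 pixels

16×9 is wider than 4×3, so it spans the full width.
That makes the image 2308.5000 px tall (4104 × 9/16).
Leftover height: 3078 − 2308.5000 = 769.5000 px.
That's 769.5000 × 4104 ≈ 3158028 black pixels.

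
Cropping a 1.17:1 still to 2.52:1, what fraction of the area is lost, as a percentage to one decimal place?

53.6%

Going from 1.17:1 to 2.52:1 means cutting height while keeping width.
(1.170)/(2.520) ≈ 0.464 of the area survives, leaving 53.57% discarded.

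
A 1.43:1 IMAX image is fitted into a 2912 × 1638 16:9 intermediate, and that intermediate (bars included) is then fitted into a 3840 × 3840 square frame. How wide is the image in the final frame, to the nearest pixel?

3089 px

First fit — 1.43:1 IMAX into 2912×1638 spans the height: 2342.34 × 1638.00.
Second fit — the 16:9 canvas into 3840×3840 spans the width: 3840.00 × 2160.00 (×1.3187 from 2912×1638).
Applying the same ×1.3187: 2342.34 → 3088.80.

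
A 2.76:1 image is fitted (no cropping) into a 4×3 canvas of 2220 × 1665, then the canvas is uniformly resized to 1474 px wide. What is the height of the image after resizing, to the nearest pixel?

In the 2220×1665 frame the image fills the width: height = 2220 / 2.760 ≈ 804.35 px.
Resizing to 1474 px wide multiplies everything by 0.6640: 804.35 → 534.06 px.

534 px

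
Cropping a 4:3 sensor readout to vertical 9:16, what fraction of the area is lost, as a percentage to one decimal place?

The height stays; only width is cut (since vertical 9:16 is narrower than 4:3).
Fraction kept = (0.562)/(1.333) ≈ 42.19%, so 57.81% is lost.

57.8%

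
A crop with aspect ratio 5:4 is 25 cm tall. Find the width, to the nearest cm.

25 × 5/4 = 31.25.

31 cm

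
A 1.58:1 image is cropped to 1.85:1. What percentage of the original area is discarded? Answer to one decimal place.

14.6%

Going from 1.58:1 to 1.85:1 means cutting height while keeping width.
Fraction kept = (1.580)/(1.850) ≈ 85.41%, so 14.59% is lost.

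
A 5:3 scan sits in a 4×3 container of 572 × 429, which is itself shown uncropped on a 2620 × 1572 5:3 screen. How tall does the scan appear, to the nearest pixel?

Inside the 572×429 canvas the scan is width-limited at 572.00 × 343.20.
4×3 in 2620×1572: fills the height, so the intermediate becomes 2096.00 × 1572.00 — a scale of ×3.6643.
The scan scales with it: height 343.20 × 3.6643 ≈ 1257.60.

1258 px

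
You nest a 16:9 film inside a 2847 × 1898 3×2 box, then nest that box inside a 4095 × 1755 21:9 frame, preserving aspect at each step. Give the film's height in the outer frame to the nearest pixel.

First fit — 16:9 into 2847×1898 spans the width: 2847.00 × 1601.44.
The 3×2 canvas is height-limited in 4095×1755, giving 2632.50 × 1755.00; scale factor 0.9247.
So the film's height is 1601.44 × 0.9247 ≈ 1480.78.

1481 px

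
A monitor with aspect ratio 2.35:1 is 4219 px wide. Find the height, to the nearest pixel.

1795 px

Height = 4219 / 2.350 = 1795.32.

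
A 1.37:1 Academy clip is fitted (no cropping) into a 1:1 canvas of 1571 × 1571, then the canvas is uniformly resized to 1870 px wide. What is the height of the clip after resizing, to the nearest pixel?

1365 px

In the 1571×1571 frame the clip fills the width: height = 1571 / 1.370 ≈ 1146.72 px.
Scaling 1571 → 1870 is ×1.1903, so the height becomes 1146.72 × 1.1903 ≈ 1364.96 px.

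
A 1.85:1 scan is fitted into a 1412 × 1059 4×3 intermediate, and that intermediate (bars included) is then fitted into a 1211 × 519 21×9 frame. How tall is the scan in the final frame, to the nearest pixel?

374 px

1.85:1 in 1412×1059: fills the width, so the scan is 1412.00 × 763.24.
Second fit — the 4×3 canvas into 1211×519 spans the height: 692.00 × 519.00 (×0.4901 from 1412×1059).
So the scan's height is 763.24 × 0.4901 ≈ 374.05.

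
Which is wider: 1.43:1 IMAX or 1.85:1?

1.85:1

1.43 and 1.85; 1.85 > 1.43.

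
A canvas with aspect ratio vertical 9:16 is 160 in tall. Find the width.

Width = 160·9/16 = 90.

90 in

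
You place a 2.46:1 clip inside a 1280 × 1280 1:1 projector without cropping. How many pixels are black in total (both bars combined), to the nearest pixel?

972384 pixels

2.46:1 (2.460) > 1:1 (1.000), so the clip fills the width.
Content height = 1280 / 2.460 ≈ 520.3252 px.
1280 − 520.3252 = 759.6748 px of bars.
Bar area = 759.6748 × 1280 ≈ 972384 px.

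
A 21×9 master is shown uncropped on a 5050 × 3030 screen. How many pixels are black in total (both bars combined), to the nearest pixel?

21×9 (2.333) > 5:3 (1.667), so the master fills the width.
Content height = 5050 × 9/21 ≈ 2164.2857 px.
Leftover height: 3030 − 2164.2857 = 865.7143 px.
That's 865.7143 × 5050 ≈ 4371857 black pixels.

4371857 pixels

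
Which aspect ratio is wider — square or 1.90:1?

square = 1 and 1.9; 1.9 > 1.

1.90:1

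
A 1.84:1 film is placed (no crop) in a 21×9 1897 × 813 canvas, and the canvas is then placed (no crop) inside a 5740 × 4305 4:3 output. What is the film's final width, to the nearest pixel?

4526 px

1.84:1 in 1897×813: fills the height, so the film is 1495.92 × 813.00.
The 21×9 canvas is width-limited in 5740×4305, giving 5740.00 × 2460.00; scale factor 3.0258.
The film scales with it: width 1495.92 × 3.0258 ≈ 4526.40.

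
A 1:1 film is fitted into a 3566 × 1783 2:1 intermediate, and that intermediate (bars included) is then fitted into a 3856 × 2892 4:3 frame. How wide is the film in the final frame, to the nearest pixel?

1:1 in 3566×1783: fills the height, so the film is 1783.00 × 1783.00.
The 2:1 canvas is width-limited in 3856×2892, giving 3856.00 × 1928.00; scale factor 1.0813.
The film scales with it: width 1783.00 × 1.0813 ≈ 1928.00.

1928 px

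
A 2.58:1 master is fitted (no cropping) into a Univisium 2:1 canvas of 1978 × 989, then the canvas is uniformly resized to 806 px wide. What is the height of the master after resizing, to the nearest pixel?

312 px

In the 1978×989 frame the master fills the width: height = 1978 / 2.580 ≈ 766.67 px.
Resizing to 806 px wide multiplies everything by 0.4075: 766.67 → 312.40 px.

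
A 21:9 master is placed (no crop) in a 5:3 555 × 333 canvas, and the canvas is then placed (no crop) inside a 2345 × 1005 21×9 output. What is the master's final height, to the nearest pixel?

First fit — 21:9 into 555×333 spans the width: 555.00 × 237.86.
Second fit — the 5:3 canvas into 2345×1005 spans the height: 1675.00 × 1005.00 (×3.0180 from 555×333).
Applying the same ×3.0180: 237.86 → 717.86.

718 px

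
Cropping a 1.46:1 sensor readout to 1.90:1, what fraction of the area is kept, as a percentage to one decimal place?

76.8%

Going from 1.46:1 to 1.90:1 means cutting height while keeping width.
(1.460)/(1.900) ≈ 0.768 of the area survives.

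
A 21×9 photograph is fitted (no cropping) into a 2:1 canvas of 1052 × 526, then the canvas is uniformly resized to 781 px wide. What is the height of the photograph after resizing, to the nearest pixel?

In the 1052×526 frame the photograph fills the width: height = 1052 × 9/21 ≈ 450.86 px.
Resizing to 781 px wide multiplies everything by 0.7424: 450.86 → 334.71 px.

335 px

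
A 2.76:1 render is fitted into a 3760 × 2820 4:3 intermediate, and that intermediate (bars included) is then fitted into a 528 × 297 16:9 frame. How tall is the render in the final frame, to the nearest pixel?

First fit — 2.76:1 into 3760×2820 spans the width: 3760.00 × 1362.32.
The 4:3 canvas is height-limited in 528×297, giving 396.00 × 297.00; scale factor 0.1053.
So the render's height is 1362.32 × 0.1053 ≈ 143.48.

143 px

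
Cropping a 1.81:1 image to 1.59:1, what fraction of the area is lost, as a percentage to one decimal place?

The height stays; only width is cut (since 1.59:1 is narrower than 1.81:1).
Fraction kept = (1.590)/(1.810) ≈ 87.85%, so 12.15% is lost.

12.2%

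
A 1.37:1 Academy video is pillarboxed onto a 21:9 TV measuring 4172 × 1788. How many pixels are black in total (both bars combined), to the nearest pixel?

3079723 pixels

1.37:1 Academy (1.370) < 21:9 (2.333), so the video fills the height.
Content width = 1788 × 1.370 ≈ 2449.5600 px.
Leftover width: 4172 − 2449.5600 = 1722.4400 px.
Across the 1788-px span: 1722.4400 × 1788 ≈ 3079723 px.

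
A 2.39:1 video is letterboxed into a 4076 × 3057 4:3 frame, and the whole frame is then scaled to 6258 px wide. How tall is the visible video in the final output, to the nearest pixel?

Fitted into 4076×3057, the video spans the width; its height is 4076 / 2.390 ≈ 1705.44 px.
The frame scales by 6258/4076 = 1.5353; 1705.44 × 1.5353 ≈ 2618.41 px.

2618 px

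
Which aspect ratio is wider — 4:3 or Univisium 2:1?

Univisium 2:1

4:3 = 1.333 and Univisium 2:1 = 2; 2 > 1.333.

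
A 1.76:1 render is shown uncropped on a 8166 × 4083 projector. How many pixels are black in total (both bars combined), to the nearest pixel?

1.76:1 (1.760) < Univisium 2:1 (2.000), so the render fills the height.
The render is 4083 × 1.760 ≈ 7186.0800 px wide.
Leftover width: 8166 − 7186.0800 = 979.9200 px.
That's 979.9200 × 4083 ≈ 4001013 black pixels.

4001013 pixels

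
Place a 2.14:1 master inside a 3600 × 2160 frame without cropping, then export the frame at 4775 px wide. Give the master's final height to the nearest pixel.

2231 px

At 3600×2160 the master is width-limited, so height = 3600 / 2.140 ≈ 1682.24 px.
Scaling 3600 → 4775 is ×1.3264, so the height becomes 1682.24 × 1.3264 ≈ 2231.31 px.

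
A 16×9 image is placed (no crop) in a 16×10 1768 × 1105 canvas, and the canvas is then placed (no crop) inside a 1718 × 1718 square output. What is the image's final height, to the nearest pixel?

Inside the 1768×1105 canvas the image is width-limited at 1768.00 × 994.50.
16×10 in 1718×1718: fills the width, so the intermediate becomes 1718.00 × 1073.75 — a scale of ×0.9717.
So the image's height is 994.50 × 0.9717 ≈ 966.38.

966 px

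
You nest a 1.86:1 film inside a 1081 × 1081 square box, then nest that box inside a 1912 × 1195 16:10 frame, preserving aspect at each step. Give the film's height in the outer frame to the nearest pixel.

642 px

1.86:1 in 1081×1081: fills the width, so the film is 1081.00 × 581.18.
square in 1912×1195: fills the height, so the intermediate becomes 1195.00 × 1195.00 — a scale of ×1.1055.
The film scales with it: height 581.18 × 1.1055 ≈ 642.47.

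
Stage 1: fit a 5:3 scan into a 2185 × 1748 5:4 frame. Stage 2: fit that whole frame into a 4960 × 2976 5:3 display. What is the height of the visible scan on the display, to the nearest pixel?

5:3 in 2185×1748: fills the width, so the scan is 2185.00 × 1311.00.
Second fit — the 5:4 canvas into 4960×2976 spans the height: 3720.00 × 2976.00 (×1.7025 from 2185×1748).
The scan scales with it: height 1311.00 × 1.7025 ≈ 2232.00.

2232 px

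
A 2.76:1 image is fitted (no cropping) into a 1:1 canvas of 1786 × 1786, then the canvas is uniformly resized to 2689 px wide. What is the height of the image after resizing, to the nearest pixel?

974 px

In the 1786×1786 frame the image fills the width: height = 1786 / 2.760 ≈ 647.10 px.
Resizing to 2689 px wide multiplies everything by 1.5056: 647.10 → 974.28 px.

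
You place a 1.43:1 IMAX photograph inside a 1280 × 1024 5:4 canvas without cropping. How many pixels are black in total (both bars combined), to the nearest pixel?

164986 pixels

1.43:1 IMAX (1.430) > 5:4 (1.250), so the photograph fills the width.
Content height = 1280 / 1.430 ≈ 895.1049 px.
Leftover height: 1024 − 895.1049 = 128.8951 px.
Across the 1280-px span: 128.8951 × 1280 ≈ 164986 px.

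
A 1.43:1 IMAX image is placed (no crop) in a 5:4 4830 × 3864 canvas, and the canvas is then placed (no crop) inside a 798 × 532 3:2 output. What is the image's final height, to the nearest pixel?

Inside the 4830×3864 canvas the image is width-limited at 4830.00 × 3377.62.
5:4 in 798×532: fills the height, so the intermediate becomes 665.00 × 532.00 — a scale of ×0.1377.
The image scales with it: height 3377.62 × 0.1377 ≈ 465.03.

465 px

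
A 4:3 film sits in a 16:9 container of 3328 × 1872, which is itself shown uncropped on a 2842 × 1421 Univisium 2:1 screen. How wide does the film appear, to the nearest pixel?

4:3 in 3328×1872: fills the height, so the film is 2496.00 × 1872.00.
Second fit — the 16:9 canvas into 2842×1421 spans the height: 2526.22 × 1421.00 (×0.7591 from 3328×1872).
Applying the same ×0.7591: 2496.00 → 1894.67.

1895 px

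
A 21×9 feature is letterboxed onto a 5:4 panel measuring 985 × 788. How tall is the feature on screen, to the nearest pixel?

422 px

21×9 is wider than 5:4, so it spans the full width.
That makes the image 422.14 px tall (985 × 9/21).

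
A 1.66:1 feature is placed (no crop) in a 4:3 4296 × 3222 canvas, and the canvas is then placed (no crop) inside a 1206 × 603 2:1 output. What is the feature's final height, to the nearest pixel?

484 px

Inside the 4296×3222 canvas the feature is width-limited at 4296.00 × 2587.95.
Second fit — the 4:3 canvas into 1206×603 spans the height: 804.00 × 603.00 (×0.1872 from 4296×3222).
The feature scales with it: height 2587.95 × 0.1872 ≈ 484.34.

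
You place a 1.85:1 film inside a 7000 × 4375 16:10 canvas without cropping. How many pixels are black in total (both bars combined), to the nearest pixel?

Since 1.850 > 1.600, the film is width-limited.
The film is 7000 / 1.850 ≈ 3783.7838 px tall.
Black = 4375 − 3783.7838 = 591.2162 px.
Bar area = 591.2162 × 7000 ≈ 4138514 px.

4138514 pixels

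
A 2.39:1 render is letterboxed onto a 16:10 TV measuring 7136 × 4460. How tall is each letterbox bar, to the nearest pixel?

737 px

Since 2.390 > 1.600, the render is width-limited.
The render is 7136 / 2.390 ≈ 2985.77 px tall.
Leftover height: 4460 − 2985.77 = 1474.23 px → 737.11 each side.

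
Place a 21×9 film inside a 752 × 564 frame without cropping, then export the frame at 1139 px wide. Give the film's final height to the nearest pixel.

Fitted into 752×564, the film spans the width; its height is 752 × 9/21 ≈ 322.29 px.
Resizing to 1139 px wide multiplies everything by 1.5146: 322.29 → 488.14 px.

488 px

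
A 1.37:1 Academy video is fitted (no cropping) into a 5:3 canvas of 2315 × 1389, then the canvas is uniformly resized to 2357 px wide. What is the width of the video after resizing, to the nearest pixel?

Fitted into 2315×1389, the video spans the height; its width is 1389 × 1.370 ≈ 1902.93 px.
Scaling 2315 → 2357 is ×1.0181, so the width becomes 1902.93 × 1.0181 ≈ 1937.45 px.

1937 px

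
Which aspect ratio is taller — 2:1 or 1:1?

2 and 1; 2 > 1. The smaller width-to-height ratio is the taller frame.

1:1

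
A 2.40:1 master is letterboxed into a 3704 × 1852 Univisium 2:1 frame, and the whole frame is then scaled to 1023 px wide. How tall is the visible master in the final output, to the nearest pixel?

426 px

Fitted into 3704×1852, the master spans the width; its height is 3704 / 2.400 ≈ 1543.33 px.
The frame scales by 1023/3704 = 0.2762; 1543.33 × 0.2762 ≈ 426.25 px.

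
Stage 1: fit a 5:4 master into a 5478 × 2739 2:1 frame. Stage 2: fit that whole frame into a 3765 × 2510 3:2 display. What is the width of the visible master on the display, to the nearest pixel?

First fit — 5:4 into 5478×2739 spans the height: 3423.75 × 2739.00.
The 2:1 canvas is width-limited in 3765×2510, giving 3765.00 × 1882.50; scale factor 0.6873.
The master scales with it: width 3423.75 × 0.6873 ≈ 2353.12.

2353 px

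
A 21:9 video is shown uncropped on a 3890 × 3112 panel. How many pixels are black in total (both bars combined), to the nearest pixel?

21:9 is wider than 5:4, so it spans the full width.
That makes the image 1667.1429 px tall (3890 × 9/21).
Black = 3112 − 1667.1429 = 1444.8571 px.
Across the 3890-px span: 1444.8571 × 3890 ≈ 5620494 px.

5620494 pixels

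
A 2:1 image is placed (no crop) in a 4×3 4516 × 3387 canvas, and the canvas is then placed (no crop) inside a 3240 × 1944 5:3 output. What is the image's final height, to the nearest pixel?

Inside the 4516×3387 canvas the image is width-limited at 4516.00 × 2258.00.
4×3 in 3240×1944: fills the height, so the intermediate becomes 2592.00 × 1944.00 — a scale of ×0.5740.
Applying the same ×0.5740: 2258.00 → 1296.00.

1296 px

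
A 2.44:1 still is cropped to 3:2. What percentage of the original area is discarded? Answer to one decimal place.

Going from 2.44:1 to 3:2 means cutting width while keeping height.
(1.500)/(2.440) ≈ 0.615 of the area survives, leaving 38.52% discarded.

38.5%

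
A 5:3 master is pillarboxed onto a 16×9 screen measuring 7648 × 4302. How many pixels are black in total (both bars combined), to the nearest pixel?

5:3 (1.667) < 16×9 (1.778), so the master fills the height.
That makes the image 7170.0000 px wide (4302 × 5/3).
Black = 7648 − 7170.0000 = 478.0000 px.
Bar area = 478.0000 × 4302 ≈ 2056356 px.

2056356 pixels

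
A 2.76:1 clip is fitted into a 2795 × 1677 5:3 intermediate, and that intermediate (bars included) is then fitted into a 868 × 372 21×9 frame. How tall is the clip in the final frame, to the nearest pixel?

225 px

First fit — 2.76:1 into 2795×1677 spans the width: 2795.00 × 1012.68.
The 5:3 canvas is height-limited in 868×372, giving 620.00 × 372.00; scale factor 0.2218.
The clip scales with it: height 1012.68 × 0.2218 ≈ 224.64.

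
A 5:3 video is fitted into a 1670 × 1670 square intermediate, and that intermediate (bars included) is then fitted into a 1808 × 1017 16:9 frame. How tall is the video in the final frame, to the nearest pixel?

610 px

5:3 in 1670×1670: fills the width, so the video is 1670.00 × 1002.00.
The square canvas is height-limited in 1808×1017, giving 1017.00 × 1017.00; scale factor 0.6090.
So the video's height is 1002.00 × 0.6090 ≈ 610.20.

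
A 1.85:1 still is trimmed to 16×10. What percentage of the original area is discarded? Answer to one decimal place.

Going from 1.85:1 to 16×10 means cutting width while keeping height.
Fraction kept = (1.600)/(1.850) ≈ 86.49%, so 13.51% is lost.

13.5%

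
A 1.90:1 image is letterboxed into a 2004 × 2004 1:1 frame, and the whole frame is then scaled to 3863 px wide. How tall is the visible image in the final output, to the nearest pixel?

Fitted into 2004×2004, the image spans the width; its height is 2004 / 1.900 ≈ 1054.74 px.
Scaling 2004 → 3863 is ×1.9276, so the height becomes 1054.74 × 1.9276 ≈ 2033.16 px.

2033 px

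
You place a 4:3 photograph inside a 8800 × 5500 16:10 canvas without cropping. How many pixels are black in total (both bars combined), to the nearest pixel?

8066667 pixels

Since 1.333 < 1.600, the photograph is height-limited.
Content width = 5500 × 4/3 ≈ 7333.3333 px.
Black = 8800 − 7333.3333 = 1466.6667 px.
That's 1466.6667 × 5500 ≈ 8066667 black pixels.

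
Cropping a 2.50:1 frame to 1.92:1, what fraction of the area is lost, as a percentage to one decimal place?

23.2%

The height stays; only width is cut (since 1.92:1 is narrower than 2.50:1).
Fraction kept = (1.920)/(2.500) ≈ 76.80%, so 23.20% is lost.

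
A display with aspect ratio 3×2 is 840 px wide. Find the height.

560 px

At 3×2, 840 × 2/3 ≈ 560.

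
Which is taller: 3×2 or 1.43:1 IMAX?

1.43:1 IMAX

3×2 = 1.5 and 1.43; 1.5 > 1.43. The smaller width-to-height ratio is the taller frame.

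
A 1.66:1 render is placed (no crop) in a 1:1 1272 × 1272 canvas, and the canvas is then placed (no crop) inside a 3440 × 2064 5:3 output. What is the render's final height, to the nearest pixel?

1.66:1 in 1272×1272: fills the width, so the render is 1272.00 × 766.27.
The 1:1 canvas is height-limited in 3440×2064, giving 2064.00 × 2064.00; scale factor 1.6226.
The render scales with it: height 766.27 × 1.6226 ≈ 1243.37.

1243 px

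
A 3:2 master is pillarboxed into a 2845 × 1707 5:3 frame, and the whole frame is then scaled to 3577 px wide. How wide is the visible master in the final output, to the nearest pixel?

Fitted into 2845×1707, the master spans the height; its width is 1707 × 3/2 ≈ 2560.50 px.
Scaling 2845 → 3577 is ×1.2573, so the width becomes 2560.50 × 1.2573 ≈ 3219.30 px.

3219 px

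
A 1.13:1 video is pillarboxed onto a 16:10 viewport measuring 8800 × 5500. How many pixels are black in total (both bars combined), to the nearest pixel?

1.13:1 is narrower than 16:10, so it spans the full height.
Content width = 5500 × 1.130 ≈ 6215.0000 px.
Black = 8800 − 6215.0000 = 2585.0000 px.
Across the 5500-px span: 2585.0000 × 5500 ≈ 14217500 px.

14217500 pixels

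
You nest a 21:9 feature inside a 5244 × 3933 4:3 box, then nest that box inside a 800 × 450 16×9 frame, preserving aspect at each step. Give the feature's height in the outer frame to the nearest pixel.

257 px

Inside the 5244×3933 canvas the feature is width-limited at 5244.00 × 2247.43.
Second fit — the 4:3 canvas into 800×450 spans the height: 600.00 × 450.00 (×0.1144 from 5244×3933).
The feature scales with it: height 2247.43 × 0.1144 ≈ 257.14.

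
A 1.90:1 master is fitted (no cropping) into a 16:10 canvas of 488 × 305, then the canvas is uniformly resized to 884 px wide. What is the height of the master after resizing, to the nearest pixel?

465 px

At 488×305 the master is width-limited, so height = 488 / 1.900 ≈ 256.84 px.
Resizing to 884 px wide multiplies everything by 1.8115: 256.84 → 465.26 px.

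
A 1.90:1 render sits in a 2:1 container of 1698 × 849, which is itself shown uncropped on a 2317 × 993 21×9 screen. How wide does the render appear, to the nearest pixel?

First fit — 1.90:1 into 1698×849 spans the height: 1613.10 × 849.00.
Second fit — the 2:1 canvas into 2317×993 spans the height: 1986.00 × 993.00 (×1.1696 from 1698×849).
The render scales with it: width 1613.10 × 1.1696 ≈ 1886.70.

1887 px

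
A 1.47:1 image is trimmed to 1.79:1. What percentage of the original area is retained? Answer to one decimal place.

82.1%

1.79:1 is wider than 1.47:1, so the crop keeps the full width and trims the height.
Fraction kept = (1.470)/(1.790) ≈ 82.12%.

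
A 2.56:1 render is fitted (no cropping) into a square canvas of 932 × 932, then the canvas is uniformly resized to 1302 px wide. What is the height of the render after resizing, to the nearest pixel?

At 932×932 the render is width-limited, so height = 932 / 2.560 ≈ 364.06 px.
Scaling 932 → 1302 is ×1.3970, so the height becomes 364.06 × 1.3970 ≈ 508.59 px.

509 px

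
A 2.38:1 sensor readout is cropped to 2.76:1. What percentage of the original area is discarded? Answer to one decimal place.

13.8%

Going from 2.38:1 to 2.76:1 means cutting height while keeping width.
(2.380)/(2.760) ≈ 0.862 of the area survives, leaving 13.77% discarded.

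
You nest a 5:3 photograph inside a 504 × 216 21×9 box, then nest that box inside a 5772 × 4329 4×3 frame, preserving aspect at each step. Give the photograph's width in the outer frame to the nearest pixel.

4123 px

5:3 in 504×216: fills the height, so the photograph is 360.00 × 216.00.
Second fit — the 21×9 canvas into 5772×4329 spans the width: 5772.00 × 2473.71 (×11.4524 from 504×216).
So the photograph's width is 360.00 × 11.4524 ≈ 4122.86.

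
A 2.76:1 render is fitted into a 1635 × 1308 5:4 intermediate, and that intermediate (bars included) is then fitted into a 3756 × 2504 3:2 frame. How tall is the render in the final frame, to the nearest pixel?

2.76:1 in 1635×1308: fills the width, so the render is 1635.00 × 592.39.
5:4 in 3756×2504: fills the height, so the intermediate becomes 3130.00 × 2504.00 — a scale of ×1.9144.
The render scales with it: height 592.39 × 1.9144 ≈ 1134.06.

1134 px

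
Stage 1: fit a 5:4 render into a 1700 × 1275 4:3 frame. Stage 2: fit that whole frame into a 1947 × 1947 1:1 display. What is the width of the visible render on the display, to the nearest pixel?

First fit — 5:4 into 1700×1275 spans the height: 1593.75 × 1275.00.
Second fit — the 4:3 canvas into 1947×1947 spans the width: 1947.00 × 1460.25 (×1.1453 from 1700×1275).
So the render's width is 1593.75 × 1.1453 ≈ 1825.31.

1825 px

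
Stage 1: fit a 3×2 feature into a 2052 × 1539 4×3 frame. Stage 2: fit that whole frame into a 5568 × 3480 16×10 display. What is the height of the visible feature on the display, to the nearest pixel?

3×2 in 2052×1539: fills the width, so the feature is 2052.00 × 1368.00.
4×3 in 5568×3480: fills the height, so the intermediate becomes 4640.00 × 3480.00 — a scale of ×2.2612.
Applying the same ×2.2612: 1368.00 → 3093.33.

3093 px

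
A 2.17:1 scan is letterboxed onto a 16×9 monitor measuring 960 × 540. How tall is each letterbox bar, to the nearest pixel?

49 px

2.17:1 (2.170) > 16×9 (1.778), so the scan fills the width.
The scan is 960 / 2.170 ≈ 442.40 px tall.
540 − 442.40 = 97.60 px of bars (48.80 each).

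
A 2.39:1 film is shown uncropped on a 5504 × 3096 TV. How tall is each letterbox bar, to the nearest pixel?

Since 2.390 > 1.778, the film is width-limited.
That makes the image 2302.93 px tall (5504 / 2.390).
3096 − 2302.93 = 793.07 px of bars (396.54 each).

397 px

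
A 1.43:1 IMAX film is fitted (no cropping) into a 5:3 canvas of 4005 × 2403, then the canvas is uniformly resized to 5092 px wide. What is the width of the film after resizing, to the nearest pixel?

Fitted into 4005×2403, the film spans the height; its width is 2403 × 1.430 ≈ 3436.29 px.
Resizing to 5092 px wide multiplies everything by 1.2714: 3436.29 → 4368.94 px.

4369 px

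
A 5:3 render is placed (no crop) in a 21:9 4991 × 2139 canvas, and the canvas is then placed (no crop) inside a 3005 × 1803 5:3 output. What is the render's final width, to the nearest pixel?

2146 px

Inside the 4991×2139 canvas the render is height-limited at 3565.00 × 2139.00.
21:9 in 3005×1803: fills the width, so the intermediate becomes 3005.00 × 1287.86 — a scale of ×0.6021.
The render scales with it: width 3565.00 × 0.6021 ≈ 2146.43.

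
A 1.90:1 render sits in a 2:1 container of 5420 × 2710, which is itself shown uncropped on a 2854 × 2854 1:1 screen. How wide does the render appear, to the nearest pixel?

2711 px

1.90:1 in 5420×2710: fills the height, so the render is 5149.00 × 2710.00.
Second fit — the 2:1 canvas into 2854×2854 spans the width: 2854.00 × 1427.00 (×0.5266 from 5420×2710).
Applying the same ×0.5266: 5149.00 → 2711.30.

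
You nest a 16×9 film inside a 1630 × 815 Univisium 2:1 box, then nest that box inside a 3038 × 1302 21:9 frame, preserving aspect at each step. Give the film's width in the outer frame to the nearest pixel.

Inside the 1630×815 canvas the film is height-limited at 1448.89 × 815.00.
The Univisium 2:1 canvas is height-limited in 3038×1302, giving 2604.00 × 1302.00; scale factor 1.5975.
Applying the same ×1.5975: 1448.89 → 2314.67.

2315 px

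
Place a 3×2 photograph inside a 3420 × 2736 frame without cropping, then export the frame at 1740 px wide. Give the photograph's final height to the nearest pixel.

1160 px

Fitted into 3420×2736, the photograph spans the width; its height is 3420 × 2/3 ≈ 2280.00 px.
Resizing to 1740 px wide multiplies everything by 0.5088: 2280.00 → 1160.00 px.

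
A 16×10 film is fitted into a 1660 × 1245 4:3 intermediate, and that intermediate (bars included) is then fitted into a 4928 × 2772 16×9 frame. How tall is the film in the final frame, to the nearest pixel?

First fit — 16×10 into 1660×1245 spans the width: 1660.00 × 1037.50.
The 4:3 canvas is height-limited in 4928×2772, giving 3696.00 × 2772.00; scale factor 2.2265.
Applying the same ×2.2265: 1037.50 → 2310.00.

2310 px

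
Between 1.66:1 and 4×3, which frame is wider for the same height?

1.66:1

1.66 and 4×3 = 1.333; 1.66 > 1.333.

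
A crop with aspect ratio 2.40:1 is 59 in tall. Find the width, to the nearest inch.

59 × 2.400 = 141.60.

142 in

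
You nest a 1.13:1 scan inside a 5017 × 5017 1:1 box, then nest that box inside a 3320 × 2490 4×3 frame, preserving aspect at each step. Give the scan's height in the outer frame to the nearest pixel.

Inside the 5017×5017 canvas the scan is width-limited at 5017.00 × 4439.82.
The 1:1 canvas is height-limited in 3320×2490, giving 2490.00 × 2490.00; scale factor 0.4963.
Applying the same ×0.4963: 4439.82 → 2203.54.

2204 px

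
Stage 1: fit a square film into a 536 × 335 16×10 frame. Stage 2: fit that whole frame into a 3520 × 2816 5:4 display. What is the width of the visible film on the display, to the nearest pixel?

2200 px

First fit — square into 536×335 spans the height: 335.00 × 335.00.
The 16×10 canvas is width-limited in 3520×2816, giving 3520.00 × 2200.00; scale factor 6.5672.
Applying the same ×6.5672: 335.00 → 2200.00.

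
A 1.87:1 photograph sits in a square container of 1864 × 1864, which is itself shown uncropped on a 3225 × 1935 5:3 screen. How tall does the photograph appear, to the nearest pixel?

1035 px

1.87:1 in 1864×1864: fills the width, so the photograph is 1864.00 × 996.79.
square in 3225×1935: fills the height, so the intermediate becomes 1935.00 × 1935.00 — a scale of ×1.0381.
Applying the same ×1.0381: 996.79 → 1034.76.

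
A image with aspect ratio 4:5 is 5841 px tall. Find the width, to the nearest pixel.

At 4:5, 5841 × 4/5 ≈ 4672.80.

4673 px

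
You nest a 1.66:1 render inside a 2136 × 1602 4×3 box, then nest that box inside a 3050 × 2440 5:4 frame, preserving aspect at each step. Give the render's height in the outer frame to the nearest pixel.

1837 px

First fit — 1.66:1 into 2136×1602 spans the width: 2136.00 × 1286.75.
4×3 in 3050×2440: fills the width, so the intermediate becomes 3050.00 × 2287.50 — a scale of ×1.4279.
Applying the same ×1.4279: 1286.75 → 1837.35.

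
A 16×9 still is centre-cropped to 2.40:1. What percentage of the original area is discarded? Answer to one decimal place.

2.40:1 is wider than 16×9, so the crop keeps the full width and trims the height.
(1.778)/(2.400) ≈ 0.741 of the area survives, leaving 25.93% discarded.

25.9%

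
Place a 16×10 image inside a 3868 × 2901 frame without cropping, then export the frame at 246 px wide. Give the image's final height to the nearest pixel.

154 px

At 3868×2901 the image is width-limited, so height = 3868 × 10/16 ≈ 2417.50 px.
Resizing to 246 px wide multiplies everything by 0.0636: 2417.50 → 153.75 px.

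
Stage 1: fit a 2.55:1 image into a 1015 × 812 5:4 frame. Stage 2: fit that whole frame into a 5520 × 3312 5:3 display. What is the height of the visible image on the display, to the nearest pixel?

1624 px

Inside the 1015×812 canvas the image is width-limited at 1015.00 × 398.04.
Second fit — the 5:4 canvas into 5520×3312 spans the height: 4140.00 × 3312.00 (×4.0788 from 1015×812).
The image scales with it: height 398.04 × 4.0788 ≈ 1623.53.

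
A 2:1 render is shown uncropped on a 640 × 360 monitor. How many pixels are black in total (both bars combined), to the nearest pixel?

25600 pixels

Since 2.000 > 1.778, the render is width-limited.
That makes the image 320.0000 px tall (640 × 1/2).
360 − 320.0000 = 40.0000 px of bars.
That's 40.0000 × 640 ≈ 25600 black pixels.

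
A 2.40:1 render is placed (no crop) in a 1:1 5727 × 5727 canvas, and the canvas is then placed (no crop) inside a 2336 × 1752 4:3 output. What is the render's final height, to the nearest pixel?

2.40:1 in 5727×5727: fills the width, so the render is 5727.00 × 2386.25.
1:1 in 2336×1752: fills the height, so the intermediate becomes 1752.00 × 1752.00 — a scale of ×0.3059.
Applying the same ×0.3059: 2386.25 → 730.00.

730 px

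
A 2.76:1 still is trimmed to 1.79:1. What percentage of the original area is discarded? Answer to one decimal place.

1.79:1 is narrower than 2.76:1, so the crop keeps the full height and trims the width.
(1.790)/(2.760) ≈ 0.649 of the area survives, leaving 35.14% discarded.

35.1%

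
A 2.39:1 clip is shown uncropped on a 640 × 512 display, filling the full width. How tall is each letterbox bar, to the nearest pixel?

Content height = 640 / 2.390 ≈ 267.78 px.
Black = 512 − 267.78 = 244.22 px, or 122.11 per bar.

122 px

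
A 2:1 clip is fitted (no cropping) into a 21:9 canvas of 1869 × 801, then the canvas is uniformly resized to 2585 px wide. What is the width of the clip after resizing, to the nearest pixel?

At 1869×801 the clip is height-limited, so width = 801 × 2/1 ≈ 1602.00 px.
Resizing to 2585 px wide multiplies everything by 1.3831: 1602.00 → 2215.71 px.

2216 px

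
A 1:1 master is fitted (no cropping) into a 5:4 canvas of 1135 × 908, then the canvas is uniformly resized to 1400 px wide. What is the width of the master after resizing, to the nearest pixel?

In the 1135×908 frame the master fills the height: width = 908 × 1/1 ≈ 908.00 px.
Scaling 1135 → 1400 is ×1.2335, so the width becomes 908.00 × 1.2335 ≈ 1120.00 px.

1120 px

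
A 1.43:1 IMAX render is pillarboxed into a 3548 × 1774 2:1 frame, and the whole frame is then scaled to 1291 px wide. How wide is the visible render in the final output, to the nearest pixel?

At 3548×1774 the render is height-limited, so width = 1774 × 1.430 ≈ 2536.82 px.
The frame scales by 1291/3548 = 0.3639; 2536.82 × 0.3639 ≈ 923.07 px.

923 px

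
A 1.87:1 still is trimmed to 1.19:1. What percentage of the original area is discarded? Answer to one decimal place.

36.4%

Going from 1.87:1 to 1.19:1 means cutting width while keeping height.
Area ratio = (1.190)/(1.870) = 63.64%; the remaining 36.36% is cropped out.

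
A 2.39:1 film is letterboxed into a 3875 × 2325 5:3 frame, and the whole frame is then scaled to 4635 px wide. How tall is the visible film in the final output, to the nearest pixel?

1939 px

Fitted into 3875×2325, the film spans the width; its height is 3875 / 2.390 ≈ 1621.34 px.
Resizing to 4635 px wide multiplies everything by 1.1961: 1621.34 → 1939.33 px.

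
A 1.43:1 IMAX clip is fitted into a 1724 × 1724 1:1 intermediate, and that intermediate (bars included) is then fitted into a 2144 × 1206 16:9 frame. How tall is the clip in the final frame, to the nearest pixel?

First fit — 1.43:1 IMAX into 1724×1724 spans the width: 1724.00 × 1205.59.
The 1:1 canvas is height-limited in 2144×1206, giving 1206.00 × 1206.00; scale factor 0.6995.
Applying the same ×0.6995: 1205.59 → 843.36.

843 px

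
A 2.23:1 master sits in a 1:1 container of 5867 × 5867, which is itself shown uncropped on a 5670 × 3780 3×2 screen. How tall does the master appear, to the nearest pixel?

1695 px

2.23:1 in 5867×5867: fills the width, so the master is 5867.00 × 2630.94.
Second fit — the 1:1 canvas into 5670×3780 spans the height: 3780.00 × 3780.00 (×0.6443 from 5867×5867).
The master scales with it: height 2630.94 × 0.6443 ≈ 1695.07.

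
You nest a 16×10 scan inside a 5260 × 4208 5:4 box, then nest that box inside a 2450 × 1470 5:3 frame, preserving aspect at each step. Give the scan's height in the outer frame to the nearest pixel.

Inside the 5260×4208 canvas the scan is width-limited at 5260.00 × 3287.50.
Second fit — the 5:4 canvas into 2450×1470 spans the height: 1837.50 × 1470.00 (×0.3493 from 5260×4208).
The scan scales with it: height 3287.50 × 0.3493 ≈ 1148.44.

1148 px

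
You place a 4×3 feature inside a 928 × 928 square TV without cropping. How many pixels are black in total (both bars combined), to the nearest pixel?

215296 pixels

4×3 (1.333) > square (1.000), so the feature fills the width.
The feature is 928 × 3/4 ≈ 696.0000 px tall.
Leftover height: 928 − 696.0000 = 232.0000 px.
Across the 928-px span: 232.0000 × 928 ≈ 215296 px.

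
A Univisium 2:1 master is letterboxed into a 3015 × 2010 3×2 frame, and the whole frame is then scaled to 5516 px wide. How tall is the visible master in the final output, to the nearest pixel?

At 3015×2010 the master is width-limited, so height = 3015 × 1/2 ≈ 1507.50 px.
Scaling 3015 → 5516 is ×1.8295, so the height becomes 1507.50 × 1.8295 ≈ 2758.00 px.

2758 px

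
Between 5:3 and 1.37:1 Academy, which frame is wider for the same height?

5:3

5:3 = 1.667 and 1.37; 1.667 > 1.37.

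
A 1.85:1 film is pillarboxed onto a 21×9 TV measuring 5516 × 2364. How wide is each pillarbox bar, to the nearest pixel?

1.85:1 (1.850) < 21×9 (2.333), so the film fills the height.
The film is 2364 × 1.850 ≈ 4373.40 px wide.
5516 − 4373.40 = 1142.60 px of bars (571.30 each).

571 px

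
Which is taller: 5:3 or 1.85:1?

5:3 = 1.667 and 1.85; 1.85 > 1.667. The smaller width-to-height ratio is the taller frame.

5:3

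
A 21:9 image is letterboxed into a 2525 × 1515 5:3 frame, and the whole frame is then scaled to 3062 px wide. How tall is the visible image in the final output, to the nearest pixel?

Fitted into 2525×1515, the image spans the width; its height is 2525 × 9/21 ≈ 1082.14 px.
Scaling 2525 → 3062 is ×1.2127, so the height becomes 1082.14 × 1.2127 ≈ 1312.29 px.

1312 px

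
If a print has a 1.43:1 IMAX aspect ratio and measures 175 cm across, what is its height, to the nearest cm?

122 cm

At 1.43:1 IMAX, 175 / 1.430 ≈ 122.38.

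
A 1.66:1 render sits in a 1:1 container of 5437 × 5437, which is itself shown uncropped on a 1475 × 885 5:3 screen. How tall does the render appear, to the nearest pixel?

First fit — 1.66:1 into 5437×5437 spans the width: 5437.00 × 3275.30.
1:1 in 1475×885: fills the height, so the intermediate becomes 885.00 × 885.00 — a scale of ×0.1628.
Applying the same ×0.1628: 3275.30 → 533.13.

533 px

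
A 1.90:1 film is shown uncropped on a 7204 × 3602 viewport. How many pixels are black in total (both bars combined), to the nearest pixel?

Since 1.900 < 2.000, the film is height-limited.
That makes the image 6843.8000 px wide (3602 × 1.900).
Black = 7204 − 6843.8000 = 360.2000 px.
Across the 3602-px span: 360.2000 × 3602 ≈ 1297440 px.

1297440 pixels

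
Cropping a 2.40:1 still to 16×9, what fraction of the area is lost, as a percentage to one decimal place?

The height stays; only width is cut (since 16×9 is narrower than 2.40:1).
(1.778)/(2.400) ≈ 0.741 of the area survives, leaving 25.93% discarded.

25.9%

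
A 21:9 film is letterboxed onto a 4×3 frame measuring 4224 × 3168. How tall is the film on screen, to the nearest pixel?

21:9 is wider than 4×3, so it spans the full width.
The film is 4224 × 9/21 ≈ 1810.29 px tall.

1810 px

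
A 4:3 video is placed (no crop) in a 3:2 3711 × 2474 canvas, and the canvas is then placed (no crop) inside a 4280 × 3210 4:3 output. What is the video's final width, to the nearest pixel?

Inside the 3711×2474 canvas the video is height-limited at 3298.67 × 2474.00.
Second fit — the 3:2 canvas into 4280×3210 spans the width: 4280.00 × 2853.33 (×1.1533 from 3711×2474).
Applying the same ×1.1533: 3298.67 → 3804.44.

3804 px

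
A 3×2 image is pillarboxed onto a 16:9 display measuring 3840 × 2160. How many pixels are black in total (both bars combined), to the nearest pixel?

1296000 pixels

3×2 (1.500) < 16:9 (1.778), so the image fills the height.
That makes the image 3240.0000 px wide (2160 × 3/2).
Black = 3840 − 3240.0000 = 600.0000 px.
That's 600.0000 × 2160 ≈ 1296000 black pixels.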